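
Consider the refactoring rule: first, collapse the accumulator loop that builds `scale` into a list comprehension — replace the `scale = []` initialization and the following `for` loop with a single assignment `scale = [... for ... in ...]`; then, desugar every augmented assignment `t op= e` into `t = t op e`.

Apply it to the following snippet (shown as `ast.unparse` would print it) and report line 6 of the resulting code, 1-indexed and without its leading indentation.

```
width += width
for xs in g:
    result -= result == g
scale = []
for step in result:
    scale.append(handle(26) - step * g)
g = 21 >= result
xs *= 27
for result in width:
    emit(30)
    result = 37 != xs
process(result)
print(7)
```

xs = xs * 27

Transformed code:
width = width + width
for xs in g:
    result = result - (result == g)
scale = [handle(26) - step * g for step in result]
g = 21 >= result
xs = xs * 27
for result in width:
    emit(30)
    result = 37 != xs
process(result)
print(7)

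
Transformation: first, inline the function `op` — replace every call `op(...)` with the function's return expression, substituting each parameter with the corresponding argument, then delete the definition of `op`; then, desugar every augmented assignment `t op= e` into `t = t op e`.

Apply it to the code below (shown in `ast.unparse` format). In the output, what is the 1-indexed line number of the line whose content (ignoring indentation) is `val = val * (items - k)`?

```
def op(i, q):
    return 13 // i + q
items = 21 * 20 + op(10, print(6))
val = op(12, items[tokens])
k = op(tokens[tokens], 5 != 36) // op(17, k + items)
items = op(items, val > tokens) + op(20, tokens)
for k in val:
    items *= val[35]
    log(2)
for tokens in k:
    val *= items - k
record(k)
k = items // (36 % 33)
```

Transformed code:
items = 21 * 20 + (13 // 10 + print(6))
val = 13 // 12 + items[tokens]
k = (13 // tokens[tokens] + (5 != 36)) // (13 // 17 + (k + items))
items = 13 // items + (val > tokens) + (13 // 20 + tokens)
for k in val:
    items = items * val[35]
    log(2)
for tokens in k:
    val = val * (items - k)
record(k)
k = items // (36 % 33)

9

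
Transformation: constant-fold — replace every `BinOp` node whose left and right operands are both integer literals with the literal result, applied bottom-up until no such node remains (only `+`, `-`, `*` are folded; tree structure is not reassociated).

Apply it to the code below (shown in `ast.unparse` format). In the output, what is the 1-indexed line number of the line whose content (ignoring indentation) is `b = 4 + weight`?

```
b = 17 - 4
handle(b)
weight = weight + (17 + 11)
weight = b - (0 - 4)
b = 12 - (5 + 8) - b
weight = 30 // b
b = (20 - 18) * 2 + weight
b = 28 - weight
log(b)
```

Transformed code:
b = 13
handle(b)
weight = weight + 28
weight = b - -4
b = -1 - b
weight = 30 // b
b = 4 + weight
b = 28 - weight
log(b)

7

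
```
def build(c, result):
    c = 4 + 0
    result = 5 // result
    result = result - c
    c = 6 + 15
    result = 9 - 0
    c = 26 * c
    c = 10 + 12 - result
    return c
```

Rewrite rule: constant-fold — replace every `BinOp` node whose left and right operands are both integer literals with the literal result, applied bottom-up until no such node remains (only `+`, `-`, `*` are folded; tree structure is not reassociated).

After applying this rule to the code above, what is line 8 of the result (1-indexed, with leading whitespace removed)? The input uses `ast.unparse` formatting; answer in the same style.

c = 22 - result

Transformed code:
def build(c, result):
    c = 4
    result = 5 // result
    result = result - c
    c = 21
    result = 9
    c = 26 * c
    c = 22 - result
    return c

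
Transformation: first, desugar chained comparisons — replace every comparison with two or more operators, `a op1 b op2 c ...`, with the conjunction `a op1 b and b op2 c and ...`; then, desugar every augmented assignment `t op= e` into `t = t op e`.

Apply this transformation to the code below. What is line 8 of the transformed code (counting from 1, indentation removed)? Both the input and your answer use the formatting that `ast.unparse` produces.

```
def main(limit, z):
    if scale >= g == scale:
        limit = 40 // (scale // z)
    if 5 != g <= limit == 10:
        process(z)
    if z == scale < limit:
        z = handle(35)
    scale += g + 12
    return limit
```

scale = scale + (g + 12)

Transformed code:
def main(limit, z):
    if scale >= g and g == scale:
        limit = 40 // (scale // z)
    if 5 != g and g <= limit and (limit == 10):
        process(z)
    if z == scale and scale < limit:
        z = handle(35)
    scale = scale + (g + 12)
    return limit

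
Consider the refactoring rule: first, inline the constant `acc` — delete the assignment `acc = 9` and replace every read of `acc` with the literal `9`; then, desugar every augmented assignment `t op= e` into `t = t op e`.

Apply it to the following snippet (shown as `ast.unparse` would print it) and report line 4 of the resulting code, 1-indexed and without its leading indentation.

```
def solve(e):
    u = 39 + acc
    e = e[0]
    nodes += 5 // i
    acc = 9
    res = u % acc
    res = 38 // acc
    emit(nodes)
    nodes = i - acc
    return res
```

Transformed code:
def solve(e):
    u = 39 + 9
    e = e[0]
    nodes = nodes + 5 // i
    res = u % 9
    res = 38 // 9
    emit(nodes)
    nodes = i - 9
    return res

nodes = nodes + 5 // i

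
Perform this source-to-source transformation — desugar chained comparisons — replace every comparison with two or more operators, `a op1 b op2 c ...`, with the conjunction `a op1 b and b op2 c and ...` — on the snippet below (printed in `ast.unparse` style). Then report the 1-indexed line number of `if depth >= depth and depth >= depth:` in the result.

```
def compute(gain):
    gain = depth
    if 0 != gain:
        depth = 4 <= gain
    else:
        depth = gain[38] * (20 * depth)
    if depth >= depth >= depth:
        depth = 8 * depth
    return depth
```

7

Transformed code:
def compute(gain):
    gain = depth
    if 0 != gain:
        depth = 4 <= gain
    else:
        depth = gain[38] * (20 * depth)
    if depth >= depth and depth >= depth:
        depth = 8 * depth
    return depth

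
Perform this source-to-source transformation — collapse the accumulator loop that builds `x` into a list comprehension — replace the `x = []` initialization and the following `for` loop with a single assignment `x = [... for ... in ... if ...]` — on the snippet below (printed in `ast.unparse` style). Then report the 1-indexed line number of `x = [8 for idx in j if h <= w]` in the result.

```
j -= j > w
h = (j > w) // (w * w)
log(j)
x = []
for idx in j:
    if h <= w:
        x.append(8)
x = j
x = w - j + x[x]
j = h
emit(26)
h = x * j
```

4

Transformed code:
j -= j > w
h = (j > w) // (w * w)
log(j)
x = [8 for idx in j if h <= w]
x = j
x = w - j + x[x]
j = h
emit(26)
h = x * j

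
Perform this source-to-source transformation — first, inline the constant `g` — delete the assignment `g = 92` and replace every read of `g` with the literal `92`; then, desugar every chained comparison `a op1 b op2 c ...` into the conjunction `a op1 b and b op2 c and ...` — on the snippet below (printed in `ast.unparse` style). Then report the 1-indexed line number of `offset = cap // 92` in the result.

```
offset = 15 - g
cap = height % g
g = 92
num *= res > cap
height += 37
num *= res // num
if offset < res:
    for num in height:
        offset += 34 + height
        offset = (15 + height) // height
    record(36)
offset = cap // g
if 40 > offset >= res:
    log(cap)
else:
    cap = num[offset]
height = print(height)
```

11

Transformed code:
offset = 15 - 92
cap = height % 92
num *= res > cap
height += 37
num *= res // num
if offset < res:
    for num in height:
        offset += 34 + height
        offset = (15 + height) // height
    record(36)
offset = cap // 92
if 40 > offset and offset >= res:
    log(cap)
else:
    cap = num[offset]
height = print(height)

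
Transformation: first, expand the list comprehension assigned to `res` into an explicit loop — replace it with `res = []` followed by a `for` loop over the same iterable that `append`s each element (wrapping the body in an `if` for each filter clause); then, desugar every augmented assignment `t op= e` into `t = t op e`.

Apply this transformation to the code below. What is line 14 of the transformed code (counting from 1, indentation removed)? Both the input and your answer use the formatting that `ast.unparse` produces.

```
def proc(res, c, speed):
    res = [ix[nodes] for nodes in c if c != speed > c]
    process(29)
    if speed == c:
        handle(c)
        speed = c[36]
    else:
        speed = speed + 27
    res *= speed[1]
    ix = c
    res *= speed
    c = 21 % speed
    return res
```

res = res * speed

Transformed code:
def proc(res, c, speed):
    res = []
    for nodes in c:
        if c != speed > c:
            res.append(ix[nodes])
    process(29)
    if speed == c:
        handle(c)
        speed = c[36]
    else:
        speed = speed + 27
    res = res * speed[1]
    ix = c
    res = res * speed
    c = 21 % speed
    return res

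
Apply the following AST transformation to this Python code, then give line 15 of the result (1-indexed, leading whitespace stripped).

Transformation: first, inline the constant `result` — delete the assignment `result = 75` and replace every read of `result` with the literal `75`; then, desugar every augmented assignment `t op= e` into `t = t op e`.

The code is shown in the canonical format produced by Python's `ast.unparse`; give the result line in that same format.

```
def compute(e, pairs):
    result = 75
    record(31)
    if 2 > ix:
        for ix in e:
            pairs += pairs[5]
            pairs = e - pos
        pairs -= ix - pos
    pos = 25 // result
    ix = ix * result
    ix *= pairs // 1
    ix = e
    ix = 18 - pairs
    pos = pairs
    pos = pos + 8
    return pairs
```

return pairs

Transformed code:
def compute(e, pairs):
    record(31)
    if 2 > ix:
        for ix in e:
            pairs = pairs + pairs[5]
            pairs = e - pos
        pairs = pairs - (ix - pos)
    pos = 25 // 75
    ix = ix * 75
    ix = ix * (pairs // 1)
    ix = e
    ix = 18 - pairs
    pos = pairs
    pos = pos + 8
    return pairs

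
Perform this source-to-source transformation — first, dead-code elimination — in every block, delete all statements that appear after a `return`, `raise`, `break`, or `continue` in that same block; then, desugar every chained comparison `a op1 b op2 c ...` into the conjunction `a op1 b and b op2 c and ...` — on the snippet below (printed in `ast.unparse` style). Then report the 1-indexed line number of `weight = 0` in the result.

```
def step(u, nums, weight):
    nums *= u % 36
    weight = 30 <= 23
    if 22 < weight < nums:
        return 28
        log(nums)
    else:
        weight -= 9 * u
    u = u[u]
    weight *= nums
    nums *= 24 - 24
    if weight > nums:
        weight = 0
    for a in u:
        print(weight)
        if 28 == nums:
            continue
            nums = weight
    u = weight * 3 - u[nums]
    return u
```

Transformed code:
def step(u, nums, weight):
    nums *= u % 36
    weight = 30 <= 23
    if 22 < weight and weight < nums:
        return 28
    else:
        weight -= 9 * u
    u = u[u]
    weight *= nums
    nums *= 24 - 24
    if weight > nums:
        weight = 0
    for a in u:
        print(weight)
        if 28 == nums:
            continue
    u = weight * 3 - u[nums]
    return u

12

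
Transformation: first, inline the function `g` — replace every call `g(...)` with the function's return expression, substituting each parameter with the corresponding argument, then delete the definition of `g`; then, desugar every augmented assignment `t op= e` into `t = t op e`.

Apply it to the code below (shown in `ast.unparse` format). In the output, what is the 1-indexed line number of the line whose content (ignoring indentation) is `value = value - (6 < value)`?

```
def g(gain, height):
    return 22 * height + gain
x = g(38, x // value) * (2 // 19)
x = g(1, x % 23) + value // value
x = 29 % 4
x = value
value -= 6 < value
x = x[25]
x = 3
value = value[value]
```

Transformed code:
x = (22 * (x // value) + 38) * (2 // 19)
x = 22 * (x % 23) + 1 + value // value
x = 29 % 4
x = value
value = value - (6 < value)
x = x[25]
x = 3
value = value[value]

5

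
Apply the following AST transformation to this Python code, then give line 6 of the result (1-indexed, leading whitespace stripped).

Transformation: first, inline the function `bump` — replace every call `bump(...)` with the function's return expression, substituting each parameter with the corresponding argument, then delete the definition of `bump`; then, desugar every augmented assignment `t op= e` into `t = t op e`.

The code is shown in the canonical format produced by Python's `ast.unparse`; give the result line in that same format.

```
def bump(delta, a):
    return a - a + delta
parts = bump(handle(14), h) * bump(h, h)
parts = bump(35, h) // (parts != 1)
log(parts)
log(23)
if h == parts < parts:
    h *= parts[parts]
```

h = h * parts[parts]

Transformed code:
parts = (h - h + handle(14)) * (h - h + h)
parts = (h - h + 35) // (parts != 1)
log(parts)
log(23)
if h == parts < parts:
    h = h * parts[parts]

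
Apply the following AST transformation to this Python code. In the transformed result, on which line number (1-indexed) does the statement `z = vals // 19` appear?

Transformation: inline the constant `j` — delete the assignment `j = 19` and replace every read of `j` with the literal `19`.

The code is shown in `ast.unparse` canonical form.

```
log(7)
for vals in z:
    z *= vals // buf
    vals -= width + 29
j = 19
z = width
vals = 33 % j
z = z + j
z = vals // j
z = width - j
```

8

Transformed code:
log(7)
for vals in z:
    z *= vals // buf
    vals -= width + 29
z = width
vals = 33 % 19
z = z + 19
z = vals // 19
z = width - 19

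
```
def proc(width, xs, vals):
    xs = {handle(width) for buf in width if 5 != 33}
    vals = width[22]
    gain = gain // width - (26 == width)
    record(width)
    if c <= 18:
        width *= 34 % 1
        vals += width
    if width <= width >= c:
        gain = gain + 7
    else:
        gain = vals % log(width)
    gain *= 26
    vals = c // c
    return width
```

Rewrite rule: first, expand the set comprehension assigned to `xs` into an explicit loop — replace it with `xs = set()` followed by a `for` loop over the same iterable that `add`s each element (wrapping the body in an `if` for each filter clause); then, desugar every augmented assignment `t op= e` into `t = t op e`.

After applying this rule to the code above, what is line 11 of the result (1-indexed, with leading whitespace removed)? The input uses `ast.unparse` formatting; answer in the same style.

vals = vals + width

Transformed code:
def proc(width, xs, vals):
    xs = set()
    for buf in width:
        if 5 != 33:
            xs.add(handle(width))
    vals = width[22]
    gain = gain // width - (26 == width)
    record(width)
    if c <= 18:
        width = width * (34 % 1)
        vals = vals + width
    if width <= width >= c:
        gain = gain + 7
    else:
        gain = vals % log(width)
    gain = gain * 26
    vals = c // c
    return width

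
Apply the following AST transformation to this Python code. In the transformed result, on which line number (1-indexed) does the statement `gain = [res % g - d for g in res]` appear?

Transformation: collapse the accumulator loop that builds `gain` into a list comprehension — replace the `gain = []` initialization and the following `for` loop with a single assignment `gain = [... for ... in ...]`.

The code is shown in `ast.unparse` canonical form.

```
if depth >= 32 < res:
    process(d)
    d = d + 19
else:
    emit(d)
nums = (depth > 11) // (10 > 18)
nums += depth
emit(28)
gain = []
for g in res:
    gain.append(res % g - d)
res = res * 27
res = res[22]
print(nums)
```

9

Transformed code:
if depth >= 32 < res:
    process(d)
    d = d + 19
else:
    emit(d)
nums = (depth > 11) // (10 > 18)
nums += depth
emit(28)
gain = [res % g - d for g in res]
res = res * 27
res = res[22]
print(nums)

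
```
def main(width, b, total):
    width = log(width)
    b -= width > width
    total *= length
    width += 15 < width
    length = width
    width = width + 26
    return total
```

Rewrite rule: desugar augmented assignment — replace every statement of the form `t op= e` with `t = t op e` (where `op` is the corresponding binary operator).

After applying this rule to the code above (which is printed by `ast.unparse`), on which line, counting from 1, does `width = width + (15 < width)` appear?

5

Transformed code:
def main(width, b, total):
    width = log(width)
    b = b - (width > width)
    total = total * length
    width = width + (15 < width)
    length = width
    width = width + 26
    return total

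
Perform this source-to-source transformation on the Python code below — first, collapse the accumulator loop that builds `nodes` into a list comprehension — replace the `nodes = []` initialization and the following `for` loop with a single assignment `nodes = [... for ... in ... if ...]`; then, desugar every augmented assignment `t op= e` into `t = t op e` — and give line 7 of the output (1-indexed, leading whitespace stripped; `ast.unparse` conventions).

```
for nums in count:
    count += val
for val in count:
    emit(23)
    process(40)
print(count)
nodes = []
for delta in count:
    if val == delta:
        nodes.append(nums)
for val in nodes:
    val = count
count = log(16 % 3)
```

nodes = [nums for delta in count if val == delta]

Transformed code:
for nums in count:
    count = count + val
for val in count:
    emit(23)
    process(40)
print(count)
nodes = [nums for delta in count if val == delta]
for val in nodes:
    val = count
count = log(16 % 3)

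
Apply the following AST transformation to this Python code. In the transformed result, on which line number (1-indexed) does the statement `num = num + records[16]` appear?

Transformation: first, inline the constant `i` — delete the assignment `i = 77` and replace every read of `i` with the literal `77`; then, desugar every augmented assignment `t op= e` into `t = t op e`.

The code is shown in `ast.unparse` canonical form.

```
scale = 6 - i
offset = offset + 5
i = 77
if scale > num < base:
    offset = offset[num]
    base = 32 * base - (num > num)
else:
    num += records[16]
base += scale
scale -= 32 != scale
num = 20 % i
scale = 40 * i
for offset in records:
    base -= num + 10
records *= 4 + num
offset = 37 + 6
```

7

Transformed code:
scale = 6 - 77
offset = offset + 5
if scale > num < base:
    offset = offset[num]
    base = 32 * base - (num > num)
else:
    num = num + records[16]
base = base + scale
scale = scale - (32 != scale)
num = 20 % 77
scale = 40 * 77
for offset in records:
    base = base - (num + 10)
records = records * (4 + num)
offset = 37 + 6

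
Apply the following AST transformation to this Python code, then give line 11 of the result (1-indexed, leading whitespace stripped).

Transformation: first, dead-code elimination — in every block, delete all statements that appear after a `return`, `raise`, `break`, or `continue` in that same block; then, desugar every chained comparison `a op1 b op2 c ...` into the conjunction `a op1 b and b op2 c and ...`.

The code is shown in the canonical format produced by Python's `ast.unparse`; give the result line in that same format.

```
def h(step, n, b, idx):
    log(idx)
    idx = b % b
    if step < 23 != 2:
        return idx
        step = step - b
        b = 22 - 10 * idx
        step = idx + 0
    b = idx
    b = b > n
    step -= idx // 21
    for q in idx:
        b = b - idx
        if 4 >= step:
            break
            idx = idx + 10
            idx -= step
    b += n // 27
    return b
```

if 4 >= step:

Transformed code:
def h(step, n, b, idx):
    log(idx)
    idx = b % b
    if step < 23 and 23 != 2:
        return idx
    b = idx
    b = b > n
    step -= idx // 21
    for q in idx:
        b = b - idx
        if 4 >= step:
            break
    b += n // 27
    return b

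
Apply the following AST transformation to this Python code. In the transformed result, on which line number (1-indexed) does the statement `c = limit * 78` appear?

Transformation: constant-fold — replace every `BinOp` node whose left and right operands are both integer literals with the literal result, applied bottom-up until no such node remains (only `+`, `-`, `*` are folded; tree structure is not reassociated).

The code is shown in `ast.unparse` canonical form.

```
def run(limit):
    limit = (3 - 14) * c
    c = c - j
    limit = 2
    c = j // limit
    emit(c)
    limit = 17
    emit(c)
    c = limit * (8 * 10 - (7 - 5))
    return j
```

Transformed code:
def run(limit):
    limit = -11 * c
    c = c - j
    limit = 2
    c = j // limit
    emit(c)
    limit = 17
    emit(c)
    c = limit * 78
    return j

9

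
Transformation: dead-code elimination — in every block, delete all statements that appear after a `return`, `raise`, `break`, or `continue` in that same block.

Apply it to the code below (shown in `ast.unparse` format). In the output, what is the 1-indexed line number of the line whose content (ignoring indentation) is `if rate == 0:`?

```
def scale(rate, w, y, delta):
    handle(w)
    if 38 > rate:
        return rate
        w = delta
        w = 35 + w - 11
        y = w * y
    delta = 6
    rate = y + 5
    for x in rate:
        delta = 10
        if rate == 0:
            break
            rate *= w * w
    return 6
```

Transformed code:
def scale(rate, w, y, delta):
    handle(w)
    if 38 > rate:
        return rate
    delta = 6
    rate = y + 5
    for x in rate:
        delta = 10
        if rate == 0:
            break
    return 6

9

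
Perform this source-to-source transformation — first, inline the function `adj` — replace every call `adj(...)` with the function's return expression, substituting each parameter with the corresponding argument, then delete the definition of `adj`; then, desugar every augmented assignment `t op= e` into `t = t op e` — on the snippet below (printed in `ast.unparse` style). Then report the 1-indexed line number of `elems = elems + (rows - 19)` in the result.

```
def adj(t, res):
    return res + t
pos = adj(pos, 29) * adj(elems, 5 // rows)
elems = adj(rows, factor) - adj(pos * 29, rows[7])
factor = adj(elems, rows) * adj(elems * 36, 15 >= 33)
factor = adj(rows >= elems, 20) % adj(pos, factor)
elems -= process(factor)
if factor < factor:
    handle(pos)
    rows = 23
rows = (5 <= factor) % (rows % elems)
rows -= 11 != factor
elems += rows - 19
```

11

Transformed code:
pos = (29 + pos) * (5 // rows + elems)
elems = factor + rows - (rows[7] + pos * 29)
factor = (rows + elems) * ((15 >= 33) + elems * 36)
factor = (20 + (rows >= elems)) % (factor + pos)
elems = elems - process(factor)
if factor < factor:
    handle(pos)
    rows = 23
rows = (5 <= factor) % (rows % elems)
rows = rows - (11 != factor)
elems = elems + (rows - 19)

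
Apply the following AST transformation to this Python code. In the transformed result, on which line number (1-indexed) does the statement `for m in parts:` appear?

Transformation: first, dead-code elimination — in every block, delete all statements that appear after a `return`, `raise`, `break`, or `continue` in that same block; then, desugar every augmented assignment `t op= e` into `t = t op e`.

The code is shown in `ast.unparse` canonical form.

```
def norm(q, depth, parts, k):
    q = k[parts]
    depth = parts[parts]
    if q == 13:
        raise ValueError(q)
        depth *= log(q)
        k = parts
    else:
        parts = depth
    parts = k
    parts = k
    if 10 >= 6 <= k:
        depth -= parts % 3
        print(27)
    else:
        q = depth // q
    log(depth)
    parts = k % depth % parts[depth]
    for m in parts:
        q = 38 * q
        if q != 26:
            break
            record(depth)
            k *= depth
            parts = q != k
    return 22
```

17

Transformed code:
def norm(q, depth, parts, k):
    q = k[parts]
    depth = parts[parts]
    if q == 13:
        raise ValueError(q)
    else:
        parts = depth
    parts = k
    parts = k
    if 10 >= 6 <= k:
        depth = depth - parts % 3
        print(27)
    else:
        q = depth // q
    log(depth)
    parts = k % depth % parts[depth]
    for m in parts:
        q = 38 * q
        if q != 26:
            break
    return 22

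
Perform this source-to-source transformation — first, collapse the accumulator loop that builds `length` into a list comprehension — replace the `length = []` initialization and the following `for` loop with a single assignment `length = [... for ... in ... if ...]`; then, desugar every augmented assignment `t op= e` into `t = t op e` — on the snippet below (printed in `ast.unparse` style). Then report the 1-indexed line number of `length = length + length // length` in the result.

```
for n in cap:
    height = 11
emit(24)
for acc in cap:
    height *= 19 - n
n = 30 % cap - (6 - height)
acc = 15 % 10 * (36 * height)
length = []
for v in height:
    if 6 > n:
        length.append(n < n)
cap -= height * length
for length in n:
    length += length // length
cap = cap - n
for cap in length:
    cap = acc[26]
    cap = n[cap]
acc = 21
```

11

Transformed code:
for n in cap:
    height = 11
emit(24)
for acc in cap:
    height = height * (19 - n)
n = 30 % cap - (6 - height)
acc = 15 % 10 * (36 * height)
length = [n < n for v in height if 6 > n]
cap = cap - height * length
for length in n:
    length = length + length // length
cap = cap - n
for cap in length:
    cap = acc[26]
    cap = n[cap]
acc = 21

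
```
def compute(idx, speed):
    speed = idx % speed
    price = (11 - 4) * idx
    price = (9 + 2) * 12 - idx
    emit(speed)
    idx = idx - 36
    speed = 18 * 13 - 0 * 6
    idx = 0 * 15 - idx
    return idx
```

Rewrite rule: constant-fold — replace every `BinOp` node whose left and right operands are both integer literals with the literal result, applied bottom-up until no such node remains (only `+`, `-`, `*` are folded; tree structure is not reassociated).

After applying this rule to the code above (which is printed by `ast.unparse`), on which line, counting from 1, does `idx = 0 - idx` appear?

8

Transformed code:
def compute(idx, speed):
    speed = idx % speed
    price = 7 * idx
    price = 132 - idx
    emit(speed)
    idx = idx - 36
    speed = 234
    idx = 0 - idx
    return idx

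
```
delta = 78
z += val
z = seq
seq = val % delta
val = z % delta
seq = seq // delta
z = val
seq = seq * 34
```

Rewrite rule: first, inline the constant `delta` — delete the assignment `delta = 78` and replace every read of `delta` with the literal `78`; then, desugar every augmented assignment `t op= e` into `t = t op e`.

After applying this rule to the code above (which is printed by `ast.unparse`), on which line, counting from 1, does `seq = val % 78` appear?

3

Transformed code:
z = z + val
z = seq
seq = val % 78
val = z % 78
seq = seq // 78
z = val
seq = seq * 34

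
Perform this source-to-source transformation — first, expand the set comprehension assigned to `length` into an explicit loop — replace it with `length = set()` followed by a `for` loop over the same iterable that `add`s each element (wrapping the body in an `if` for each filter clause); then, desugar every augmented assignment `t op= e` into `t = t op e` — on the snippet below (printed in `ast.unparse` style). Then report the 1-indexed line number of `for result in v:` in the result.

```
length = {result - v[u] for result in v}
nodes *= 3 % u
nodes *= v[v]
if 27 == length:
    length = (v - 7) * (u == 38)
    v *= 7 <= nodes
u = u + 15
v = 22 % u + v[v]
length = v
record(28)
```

2

Transformed code:
length = set()
for result in v:
    length.add(result - v[u])
nodes = nodes * (3 % u)
nodes = nodes * v[v]
if 27 == length:
    length = (v - 7) * (u == 38)
    v = v * (7 <= nodes)
u = u + 15
v = 22 % u + v[v]
length = v
record(28)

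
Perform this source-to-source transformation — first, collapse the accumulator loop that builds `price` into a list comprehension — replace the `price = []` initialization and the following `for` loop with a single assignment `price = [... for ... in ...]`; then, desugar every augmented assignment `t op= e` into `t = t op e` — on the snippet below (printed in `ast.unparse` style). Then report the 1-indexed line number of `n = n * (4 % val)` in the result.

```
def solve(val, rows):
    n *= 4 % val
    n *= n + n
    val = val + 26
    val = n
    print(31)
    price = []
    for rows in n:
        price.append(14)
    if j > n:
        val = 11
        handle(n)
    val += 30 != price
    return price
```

2

Transformed code:
def solve(val, rows):
    n = n * (4 % val)
    n = n * (n + n)
    val = val + 26
    val = n
    print(31)
    price = [14 for rows in n]
    if j > n:
        val = 11
        handle(n)
    val = val + (30 != price)
    return price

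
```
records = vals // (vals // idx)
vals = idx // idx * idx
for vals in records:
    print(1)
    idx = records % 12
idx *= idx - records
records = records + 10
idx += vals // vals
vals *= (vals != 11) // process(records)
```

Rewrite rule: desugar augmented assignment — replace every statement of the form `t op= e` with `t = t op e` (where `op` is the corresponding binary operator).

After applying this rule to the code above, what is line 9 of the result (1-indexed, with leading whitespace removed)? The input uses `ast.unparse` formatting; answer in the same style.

Transformed code:
records = vals // (vals // idx)
vals = idx // idx * idx
for vals in records:
    print(1)
    idx = records % 12
idx = idx * (idx - records)
records = records + 10
idx = idx + vals // vals
vals = vals * ((vals != 11) // process(records))

vals = vals * ((vals != 11) // process(records))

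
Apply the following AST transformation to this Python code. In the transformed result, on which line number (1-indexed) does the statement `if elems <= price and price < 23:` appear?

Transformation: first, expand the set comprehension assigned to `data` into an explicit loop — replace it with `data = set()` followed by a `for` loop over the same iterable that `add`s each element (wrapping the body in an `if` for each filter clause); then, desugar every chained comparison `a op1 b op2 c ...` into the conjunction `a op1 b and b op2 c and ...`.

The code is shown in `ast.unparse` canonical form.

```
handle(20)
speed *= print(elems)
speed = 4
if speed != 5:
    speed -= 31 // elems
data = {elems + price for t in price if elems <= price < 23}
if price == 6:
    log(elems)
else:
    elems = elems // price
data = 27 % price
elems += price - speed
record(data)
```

Transformed code:
handle(20)
speed *= print(elems)
speed = 4
if speed != 5:
    speed -= 31 // elems
data = set()
for t in price:
    if elems <= price and price < 23:
        data.add(elems + price)
if price == 6:
    log(elems)
else:
    elems = elems // price
data = 27 % price
elems += price - speed
record(data)

8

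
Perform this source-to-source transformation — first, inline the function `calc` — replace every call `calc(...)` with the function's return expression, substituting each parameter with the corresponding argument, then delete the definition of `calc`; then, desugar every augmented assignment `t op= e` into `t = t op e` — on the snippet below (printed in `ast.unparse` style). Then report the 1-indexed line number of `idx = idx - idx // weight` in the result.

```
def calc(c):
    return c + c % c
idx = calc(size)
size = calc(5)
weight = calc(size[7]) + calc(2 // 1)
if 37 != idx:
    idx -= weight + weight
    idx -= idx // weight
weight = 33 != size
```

Transformed code:
idx = size + size % size
size = 5 + 5 % 5
weight = size[7] + size[7] % size[7] + (2 // 1 + 2 // 1 % (2 // 1))
if 37 != idx:
    idx = idx - (weight + weight)
    idx = idx - idx // weight
weight = 33 != size

6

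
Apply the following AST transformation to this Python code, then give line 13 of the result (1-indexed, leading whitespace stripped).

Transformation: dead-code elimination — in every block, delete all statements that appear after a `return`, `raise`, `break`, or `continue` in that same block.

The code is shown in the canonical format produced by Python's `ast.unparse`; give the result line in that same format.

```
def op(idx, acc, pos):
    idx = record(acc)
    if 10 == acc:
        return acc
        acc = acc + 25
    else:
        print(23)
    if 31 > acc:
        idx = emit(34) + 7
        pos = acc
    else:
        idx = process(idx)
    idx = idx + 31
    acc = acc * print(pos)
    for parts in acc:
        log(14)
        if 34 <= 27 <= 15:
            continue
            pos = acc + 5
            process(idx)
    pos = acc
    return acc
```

Transformed code:
def op(idx, acc, pos):
    idx = record(acc)
    if 10 == acc:
        return acc
    else:
        print(23)
    if 31 > acc:
        idx = emit(34) + 7
        pos = acc
    else:
        idx = process(idx)
    idx = idx + 31
    acc = acc * print(pos)
    for parts in acc:
        log(14)
        if 34 <= 27 <= 15:
            continue
    pos = acc
    return acc

acc = acc * print(pos)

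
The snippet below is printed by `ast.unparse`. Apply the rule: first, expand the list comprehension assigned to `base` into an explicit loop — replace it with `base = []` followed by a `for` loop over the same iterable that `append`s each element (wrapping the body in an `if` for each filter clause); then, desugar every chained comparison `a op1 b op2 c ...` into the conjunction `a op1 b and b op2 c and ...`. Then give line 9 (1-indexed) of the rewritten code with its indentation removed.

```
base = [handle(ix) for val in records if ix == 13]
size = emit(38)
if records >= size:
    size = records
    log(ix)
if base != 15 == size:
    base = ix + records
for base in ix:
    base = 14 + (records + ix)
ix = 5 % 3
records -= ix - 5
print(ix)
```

if base != 15 and 15 == size:

Transformed code:
base = []
for val in records:
    if ix == 13:
        base.append(handle(ix))
size = emit(38)
if records >= size:
    size = records
    log(ix)
if base != 15 and 15 == size:
    base = ix + records
for base in ix:
    base = 14 + (records + ix)
ix = 5 % 3
records -= ix - 5
print(ix)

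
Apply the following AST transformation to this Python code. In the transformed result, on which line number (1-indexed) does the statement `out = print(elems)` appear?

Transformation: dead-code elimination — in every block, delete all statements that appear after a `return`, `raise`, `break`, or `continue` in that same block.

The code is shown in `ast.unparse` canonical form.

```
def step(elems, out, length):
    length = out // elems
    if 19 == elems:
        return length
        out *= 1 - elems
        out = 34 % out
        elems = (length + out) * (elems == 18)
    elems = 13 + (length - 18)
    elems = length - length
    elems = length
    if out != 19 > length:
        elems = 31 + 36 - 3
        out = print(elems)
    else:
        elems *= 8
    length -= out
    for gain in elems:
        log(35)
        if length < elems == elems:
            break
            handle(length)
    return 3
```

Transformed code:
def step(elems, out, length):
    length = out // elems
    if 19 == elems:
        return length
    elems = 13 + (length - 18)
    elems = length - length
    elems = length
    if out != 19 > length:
        elems = 31 + 36 - 3
        out = print(elems)
    else:
        elems *= 8
    length -= out
    for gain in elems:
        log(35)
        if length < elems == elems:
            break
    return 3

10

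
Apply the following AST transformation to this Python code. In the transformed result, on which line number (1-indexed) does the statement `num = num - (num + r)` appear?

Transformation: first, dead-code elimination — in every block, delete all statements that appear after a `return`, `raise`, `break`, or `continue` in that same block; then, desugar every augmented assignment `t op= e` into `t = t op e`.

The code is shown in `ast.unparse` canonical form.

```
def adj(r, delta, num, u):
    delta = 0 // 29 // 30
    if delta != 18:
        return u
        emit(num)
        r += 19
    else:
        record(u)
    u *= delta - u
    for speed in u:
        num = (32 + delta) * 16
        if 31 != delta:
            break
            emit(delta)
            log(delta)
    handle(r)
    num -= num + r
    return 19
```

Transformed code:
def adj(r, delta, num, u):
    delta = 0 // 29 // 30
    if delta != 18:
        return u
    else:
        record(u)
    u = u * (delta - u)
    for speed in u:
        num = (32 + delta) * 16
        if 31 != delta:
            break
    handle(r)
    num = num - (num + r)
    return 19

13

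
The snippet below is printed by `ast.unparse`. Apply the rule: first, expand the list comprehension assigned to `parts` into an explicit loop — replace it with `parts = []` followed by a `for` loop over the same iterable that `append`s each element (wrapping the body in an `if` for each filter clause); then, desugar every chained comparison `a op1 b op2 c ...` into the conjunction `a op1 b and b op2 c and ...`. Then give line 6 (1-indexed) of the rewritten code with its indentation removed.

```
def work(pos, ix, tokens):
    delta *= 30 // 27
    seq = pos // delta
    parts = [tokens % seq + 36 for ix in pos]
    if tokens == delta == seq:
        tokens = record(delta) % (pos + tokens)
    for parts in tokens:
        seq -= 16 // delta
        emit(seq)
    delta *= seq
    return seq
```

Transformed code:
def work(pos, ix, tokens):
    delta *= 30 // 27
    seq = pos // delta
    parts = []
    for ix in pos:
        parts.append(tokens % seq + 36)
    if tokens == delta and delta == seq:
        tokens = record(delta) % (pos + tokens)
    for parts in tokens:
        seq -= 16 // delta
        emit(seq)
    delta *= seq
    return seq

parts.append(tokens % seq + 36)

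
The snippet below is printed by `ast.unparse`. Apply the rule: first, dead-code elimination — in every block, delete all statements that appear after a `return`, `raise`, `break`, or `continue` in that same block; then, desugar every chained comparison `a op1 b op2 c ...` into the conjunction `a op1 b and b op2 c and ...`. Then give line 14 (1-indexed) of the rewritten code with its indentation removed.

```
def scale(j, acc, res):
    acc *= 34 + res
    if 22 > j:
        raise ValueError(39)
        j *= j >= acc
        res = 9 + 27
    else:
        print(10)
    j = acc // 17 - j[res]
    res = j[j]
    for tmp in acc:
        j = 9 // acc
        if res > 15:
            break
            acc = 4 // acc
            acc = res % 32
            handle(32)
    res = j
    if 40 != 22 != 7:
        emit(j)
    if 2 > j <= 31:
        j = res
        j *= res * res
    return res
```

Transformed code:
def scale(j, acc, res):
    acc *= 34 + res
    if 22 > j:
        raise ValueError(39)
    else:
        print(10)
    j = acc // 17 - j[res]
    res = j[j]
    for tmp in acc:
        j = 9 // acc
        if res > 15:
            break
    res = j
    if 40 != 22 and 22 != 7:
        emit(j)
    if 2 > j and j <= 31:
        j = res
        j *= res * res
    return res

if 40 != 22 and 22 != 7:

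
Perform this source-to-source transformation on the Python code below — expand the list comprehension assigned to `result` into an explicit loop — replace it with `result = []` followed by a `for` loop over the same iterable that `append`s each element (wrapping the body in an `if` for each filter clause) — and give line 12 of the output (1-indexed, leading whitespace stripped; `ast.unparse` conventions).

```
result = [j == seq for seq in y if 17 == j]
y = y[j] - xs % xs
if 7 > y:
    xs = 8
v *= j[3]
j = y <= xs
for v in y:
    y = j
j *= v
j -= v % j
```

j *= v

Transformed code:
result = []
for seq in y:
    if 17 == j:
        result.append(j == seq)
y = y[j] - xs % xs
if 7 > y:
    xs = 8
v *= j[3]
j = y <= xs
for v in y:
    y = j
j *= v
j -= v % j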